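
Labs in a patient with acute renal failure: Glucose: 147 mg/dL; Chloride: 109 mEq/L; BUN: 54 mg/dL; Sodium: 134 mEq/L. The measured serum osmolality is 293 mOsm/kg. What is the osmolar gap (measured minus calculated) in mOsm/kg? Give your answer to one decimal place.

-2.5 mOsm/kg

Calculated osmolality = 2·Na + glucose/18 + BUN/2.8
= 2·134 + 147/18 + 54/2.8
= 268 + 8.17 + 19.29
= 295.46 mOsm/kg ≈ 295.5 mOsm/kg
Osmolar gap = measured − calculated = 293 − 295.5 = -2.5 mOsm/kg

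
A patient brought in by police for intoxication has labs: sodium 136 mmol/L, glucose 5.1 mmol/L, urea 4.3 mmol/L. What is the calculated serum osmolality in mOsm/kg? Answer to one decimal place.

Calculated osmolality = 2·Na + glucose + urea
= 2·136 + 5.1 + 4.3
= 272 + 5.10 + 4.30
= 281.4 mOsm/kg

281.4 mOsm/kg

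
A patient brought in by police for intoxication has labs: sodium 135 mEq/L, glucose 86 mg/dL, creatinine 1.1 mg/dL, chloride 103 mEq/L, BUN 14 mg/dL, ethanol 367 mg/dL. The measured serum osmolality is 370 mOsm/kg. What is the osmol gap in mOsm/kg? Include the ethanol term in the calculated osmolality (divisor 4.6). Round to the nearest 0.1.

10.4 mOsm/kg

Calculated osmolality = 2·Na + glucose/18 + BUN/2.8 + ethanol/4.6
= 2·135 + 86/18 + 14/2.8 + 367/4.6
= 270 + 4.78 + 5 + 79.78
= 359.56 mOsm/kg ≈ 359.6 mOsm/kg
Osmolar gap = measured − calculated = 370 − 359.6 = 10.4 mOsm/kg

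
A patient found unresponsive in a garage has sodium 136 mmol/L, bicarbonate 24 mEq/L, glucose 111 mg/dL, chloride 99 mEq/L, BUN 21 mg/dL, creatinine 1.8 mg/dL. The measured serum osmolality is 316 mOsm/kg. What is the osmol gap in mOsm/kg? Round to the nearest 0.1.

Calculated osmolality = 2·Na + glucose/18 + BUN/2.8
= 2·136 + 111/18 + 21/2.8
= 272 + 6.17 + 7.50
= 285.67 mOsm/kg ≈ 285.7 mOsm/kg
Osmolar gap = measured − calculated = 316 − 285.7 = 30.3 mOsm/kg

30.3 mOsm/kg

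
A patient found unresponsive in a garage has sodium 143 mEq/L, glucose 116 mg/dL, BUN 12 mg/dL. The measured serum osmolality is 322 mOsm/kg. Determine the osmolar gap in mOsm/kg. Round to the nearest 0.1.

25.3 mOsm/kg

Calculated osmolality = 2·Na + glucose/18 + BUN/2.8
= 2·143 + 116/18 + 12/2.8
= 286 + 6.44 + 4.29
= 296.73 mOsm/kg ≈ 296.7 mOsm/kg
Osmolar gap = measured − calculated = 322 − 296.7 = 25.3 mOsm/kg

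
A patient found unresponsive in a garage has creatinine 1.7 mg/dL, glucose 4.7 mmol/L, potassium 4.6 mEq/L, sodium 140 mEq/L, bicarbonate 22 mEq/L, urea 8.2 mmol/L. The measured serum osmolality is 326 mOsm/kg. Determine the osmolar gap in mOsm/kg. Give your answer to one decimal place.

Calculated osmolality = 2·Na + glucose + urea
= 2·140 + 4.7 + 8.2
= 280 + 4.70 + 8.20
= 292.9 mOsm/kg ≈ 292.9 mOsm/kg
Osmolar gap = measured − calculated = 326 − 292.9 = 33.1 mOsm/kg

33.1 mOsm/kg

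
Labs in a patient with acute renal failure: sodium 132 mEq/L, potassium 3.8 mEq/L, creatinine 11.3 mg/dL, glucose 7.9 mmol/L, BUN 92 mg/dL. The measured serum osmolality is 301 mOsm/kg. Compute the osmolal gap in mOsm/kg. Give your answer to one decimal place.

Calculated osmolality = 2·Na + glucose + BUN/2.8
= 2·132 + 7.9 + 92/2.8
= 264 + 7.90 + 32.86
= 304.76 mOsm/kg ≈ 304.8 mOsm/kg
Osmolar gap = measured − calculated = 301 − 304.8 = -3.8 mOsm/kg

-3.8 mOsm/kg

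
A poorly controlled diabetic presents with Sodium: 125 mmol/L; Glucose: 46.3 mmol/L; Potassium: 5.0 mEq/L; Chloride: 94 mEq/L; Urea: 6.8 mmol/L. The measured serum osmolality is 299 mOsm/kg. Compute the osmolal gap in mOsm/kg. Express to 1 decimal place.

-4.1 mOsm/kg

Calculated osmolality = 2·Na + glucose + urea
= 2·125 + 46.3 + 6.8
= 250 + 46.30 + 6.80
= 303.1 mOsm/kg ≈ 303.1 mOsm/kg
Osmolar gap = measured − calculated = 299 − 303.1 = -4.1 mOsm/kg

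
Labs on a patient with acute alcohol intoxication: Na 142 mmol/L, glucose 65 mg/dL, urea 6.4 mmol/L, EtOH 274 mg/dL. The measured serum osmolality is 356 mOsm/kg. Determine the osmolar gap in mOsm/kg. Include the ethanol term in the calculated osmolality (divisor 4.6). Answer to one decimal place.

Calculated osmolality = 2·Na + glucose/18 + urea + ethanol/4.6
= 2·142 + 65/18 + 6.4 + 274/4.6
= 284 + 3.61 + 6.40 + 59.57
= 353.58 mOsm/kg ≈ 353.6 mOsm/kg
Osmolar gap = measured − calculated = 356 − 353.6 = 2.4 mOsm/kg

2.4 mOsm/kg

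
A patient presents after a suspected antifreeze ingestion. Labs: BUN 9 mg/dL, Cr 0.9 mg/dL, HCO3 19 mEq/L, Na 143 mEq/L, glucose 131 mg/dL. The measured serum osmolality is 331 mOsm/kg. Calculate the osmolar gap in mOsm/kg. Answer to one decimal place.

34.5 mOsm/kg

Calculated osmolality = 2·Na + glucose/18 + BUN/2.8
= 2·143 + 131/18 + 9/2.8
= 286 + 7.28 + 3.21
= 296.49 mOsm/kg ≈ 296.5 mOsm/kg
Osmolar gap = measured − calculated = 331 − 296.5 = 34.5 mOsm/kg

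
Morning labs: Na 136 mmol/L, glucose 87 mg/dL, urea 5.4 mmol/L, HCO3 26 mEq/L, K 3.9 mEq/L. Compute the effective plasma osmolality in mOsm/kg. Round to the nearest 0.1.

276.8 mOsm/kg

Effective osmolality excludes urea (freely permeant across cell membranes):
2·Na + glucose/18
= 2·136 + 87/18
= 272 + 4.83
= 276.83 mOsm/kg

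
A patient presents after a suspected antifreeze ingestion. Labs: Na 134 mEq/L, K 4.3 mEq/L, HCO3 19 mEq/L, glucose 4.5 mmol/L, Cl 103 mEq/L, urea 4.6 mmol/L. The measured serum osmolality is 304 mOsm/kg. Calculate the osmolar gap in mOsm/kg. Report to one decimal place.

Calculated osmolality = 2·Na + glucose + urea
= 2·134 + 4.5 + 4.6
= 268 + 4.50 + 4.60
= 277.1 mOsm/kg ≈ 277.1 mOsm/kg
Osmolar gap = measured − calculated = 304 − 277.1 = 26.9 mOsm/kg

26.9 mOsm/kg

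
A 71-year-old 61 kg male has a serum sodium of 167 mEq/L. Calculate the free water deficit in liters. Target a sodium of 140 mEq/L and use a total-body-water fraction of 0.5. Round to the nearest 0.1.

5.9 L

TBW = 0.5 · 61 = 30.5 L
Free water deficit = TBW · (Na/140 − 1)
= 30.5 · (167/140 − 1)
= 30.5 · 0.1929
= 5.88 L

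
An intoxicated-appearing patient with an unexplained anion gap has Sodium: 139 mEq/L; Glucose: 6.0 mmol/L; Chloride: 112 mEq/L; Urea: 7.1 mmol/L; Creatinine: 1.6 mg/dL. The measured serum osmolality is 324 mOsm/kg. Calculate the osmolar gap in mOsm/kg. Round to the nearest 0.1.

Calculated osmolality = 2·Na + glucose + urea
= 2·139 + 6 + 7.1
= 278 + 6 + 7.10
= 291.1 mOsm/kg ≈ 291.1 mOsm/kg
Osmolar gap = measured − calculated = 324 − 291.1 = 32.9 mOsm/kg

32.9 mOsm/kg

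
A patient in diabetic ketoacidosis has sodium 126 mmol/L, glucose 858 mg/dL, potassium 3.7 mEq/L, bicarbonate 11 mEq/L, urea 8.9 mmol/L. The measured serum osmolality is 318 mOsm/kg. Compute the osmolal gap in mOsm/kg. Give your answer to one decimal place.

9.4 mOsm/kg

Calculated osmolality = 2·Na + glucose/18 + urea
= 2·126 + 858/18 + 8.9
= 252 + 47.67 + 8.90
= 308.57 mOsm/kg ≈ 308.6 mOsm/kg
Osmolar gap = measured − calculated = 318 − 308.6 = 9.4 mOsm/kg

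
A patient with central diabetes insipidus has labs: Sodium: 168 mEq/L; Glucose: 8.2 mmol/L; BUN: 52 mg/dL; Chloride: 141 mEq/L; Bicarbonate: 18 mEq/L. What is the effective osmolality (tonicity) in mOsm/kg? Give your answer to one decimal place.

344.2 mOsm/kg

Effective osmolality excludes urea (freely permeant across cell membranes):
2·Na + glucose
= 2·168 + 8.2
= 336 + 8.2
= 344.2 mOsm/kg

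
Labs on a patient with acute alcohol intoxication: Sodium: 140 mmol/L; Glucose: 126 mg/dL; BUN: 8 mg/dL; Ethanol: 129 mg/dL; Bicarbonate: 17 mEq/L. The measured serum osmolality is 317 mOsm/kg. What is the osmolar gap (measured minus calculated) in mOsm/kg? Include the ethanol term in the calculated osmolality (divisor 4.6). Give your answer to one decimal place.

Calculated osmolality = 2·Na + glucose/18 + BUN/2.8 + ethanol/4.6
= 2·140 + 126/18 + 8/2.8 + 129/4.6
= 280 + 7 + 2.86 + 28.04
= 317.9 mOsm/kg ≈ 317.9 mOsm/kg
Osmolar gap = measured − calculated = 317 − 317.9 = -0.9 mOsm/kg

-0.9 mOsm/kg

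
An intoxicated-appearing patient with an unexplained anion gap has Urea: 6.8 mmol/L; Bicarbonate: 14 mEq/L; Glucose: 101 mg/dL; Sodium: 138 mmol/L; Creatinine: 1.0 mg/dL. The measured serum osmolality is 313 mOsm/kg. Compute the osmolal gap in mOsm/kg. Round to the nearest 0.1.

24.6 mOsm/kg

Calculated osmolality = 2·Na + glucose/18 + urea
= 2·138 + 101/18 + 6.8
= 276 + 5.61 + 6.80
= 288.41 mOsm/kg ≈ 288.4 mOsm/kg
Osmolar gap = measured − calculated = 313 − 288.4 = 24.6 mOsm/kg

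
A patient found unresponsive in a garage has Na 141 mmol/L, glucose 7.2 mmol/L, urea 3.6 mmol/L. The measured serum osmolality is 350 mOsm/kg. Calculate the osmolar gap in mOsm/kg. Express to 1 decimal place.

57.2 mOsm/kg

Calculated osmolality = 2·Na + glucose + urea
= 2·141 + 7.2 + 3.6
= 282 + 7.20 + 3.60
= 292.8 mOsm/kg ≈ 292.8 mOsm/kg
Osmolar gap = measured − calculated = 350 − 292.8 = 57.2 mOsm/kg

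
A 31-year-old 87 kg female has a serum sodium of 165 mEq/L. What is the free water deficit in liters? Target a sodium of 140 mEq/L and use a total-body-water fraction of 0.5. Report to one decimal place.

TBW = 0.5 · 87 = 43.5 L
Free water deficit = TBW · (Na/140 − 1)
= 43.5 · (165/140 − 1)
= 43.5 · 0.1786
= 7.77 L

7.8 L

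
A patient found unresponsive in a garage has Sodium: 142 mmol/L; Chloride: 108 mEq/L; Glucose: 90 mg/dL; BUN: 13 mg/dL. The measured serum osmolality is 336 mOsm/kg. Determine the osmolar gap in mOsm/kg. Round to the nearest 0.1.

Calculated osmolality = 2·Na + glucose/18 + BUN/2.8
= 2·142 + 90/18 + 13/2.8
= 284 + 5 + 4.64
= 293.64 mOsm/kg ≈ 293.6 mOsm/kg
Osmolar gap = measured − calculated = 336 − 293.6 = 42.4 mOsm/kg

42.4 mOsm/kg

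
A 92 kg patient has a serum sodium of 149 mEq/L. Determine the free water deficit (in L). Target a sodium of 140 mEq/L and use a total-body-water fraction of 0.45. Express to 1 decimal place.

2.7 L

TBW = 0.45 · 92 = 41.4 L
Free water deficit = TBW · (Na/140 − 1)
= 41.4 · (149/140 − 1)
= 41.4 · 0.0643
= 2.66 L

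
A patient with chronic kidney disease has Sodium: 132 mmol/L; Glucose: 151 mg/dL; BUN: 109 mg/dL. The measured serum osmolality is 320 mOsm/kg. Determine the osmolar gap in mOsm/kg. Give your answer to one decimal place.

8.7 mOsm/kg

Calculated osmolality = 2·Na + glucose/18 + BUN/2.8
= 2·132 + 151/18 + 109/2.8
= 264 + 8.39 + 38.93
= 311.32 mOsm/kg ≈ 311.3 mOsm/kg
Osmolar gap = measured − calculated = 320 − 311.3 = 8.7 mOsm/kg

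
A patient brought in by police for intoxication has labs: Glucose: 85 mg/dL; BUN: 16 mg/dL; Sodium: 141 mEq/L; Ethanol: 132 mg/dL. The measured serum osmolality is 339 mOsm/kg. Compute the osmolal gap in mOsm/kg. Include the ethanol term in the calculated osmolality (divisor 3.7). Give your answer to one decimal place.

10.9 mOsm/kg

Calculated osmolality = 2·Na + glucose/18 + BUN/2.8 + ethanol/3.7
= 2·141 + 85/18 + 16/2.8 + 132/3.7
= 282 + 4.72 + 5.71 + 35.68
= 328.11 mOsm/kg ≈ 328.1 mOsm/kg
Osmolar gap = measured − calculated = 339 − 328.1 = 10.9 mOsm/kg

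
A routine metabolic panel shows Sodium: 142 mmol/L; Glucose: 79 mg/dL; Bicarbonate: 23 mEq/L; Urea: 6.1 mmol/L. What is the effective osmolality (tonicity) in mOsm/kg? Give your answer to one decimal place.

Effective osmolality excludes urea (freely permeant across cell membranes):
2·Na + glucose/18
= 2·142 + 79/18
= 284 + 4.39
= 288.39 mOsm/kg

288.4 mOsm/kg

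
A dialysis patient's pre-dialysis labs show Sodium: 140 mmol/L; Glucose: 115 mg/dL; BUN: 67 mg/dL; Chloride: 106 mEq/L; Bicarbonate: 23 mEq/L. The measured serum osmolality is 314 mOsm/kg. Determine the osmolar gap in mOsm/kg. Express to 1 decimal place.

Calculated osmolality = 2·Na + glucose/18 + BUN/2.8
= 2·140 + 115/18 + 67/2.8
= 280 + 6.39 + 23.93
= 310.32 mOsm/kg ≈ 310.3 mOsm/kg
Osmolar gap = measured − calculated = 314 − 310.3 = 3.7 mOsm/kg

3.7 mOsm/kg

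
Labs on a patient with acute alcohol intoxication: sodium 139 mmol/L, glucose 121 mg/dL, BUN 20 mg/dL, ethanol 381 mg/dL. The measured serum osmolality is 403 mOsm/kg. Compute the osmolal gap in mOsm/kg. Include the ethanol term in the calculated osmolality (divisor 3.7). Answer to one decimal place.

Calculated osmolality = 2·Na + glucose/18 + BUN/2.8 + ethanol/3.7
= 2·139 + 121/18 + 20/2.8 + 381/3.7
= 278 + 6.72 + 7.14 + 102.97
= 394.83 mOsm/kg ≈ 394.8 mOsm/kg
Osmolar gap = measured − calculated = 403 − 394.8 = 8.2 mOsm/kg

8.2 mOsm/kg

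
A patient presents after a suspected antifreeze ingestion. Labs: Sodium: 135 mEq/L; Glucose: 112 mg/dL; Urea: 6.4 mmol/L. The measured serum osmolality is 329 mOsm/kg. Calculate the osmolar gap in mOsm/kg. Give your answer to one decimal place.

46.4 mOsm/kg

Calculated osmolality = 2·Na + glucose/18 + urea
= 2·135 + 112/18 + 6.4
= 270 + 6.22 + 6.40
= 282.62 mOsm/kg ≈ 282.6 mOsm/kg
Osmolar gap = measured − calculated = 329 − 282.6 = 46.4 mOsm/kg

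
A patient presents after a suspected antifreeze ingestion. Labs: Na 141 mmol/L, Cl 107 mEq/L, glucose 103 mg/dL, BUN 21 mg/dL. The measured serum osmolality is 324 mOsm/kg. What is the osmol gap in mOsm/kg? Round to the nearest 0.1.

Calculated osmolality = 2·Na + glucose/18 + BUN/2.8
= 2·141 + 103/18 + 21/2.8
= 282 + 5.72 + 7.50
= 295.22 mOsm/kg ≈ 295.2 mOsm/kg
Osmolar gap = measured − calculated = 324 − 295.2 = 28.8 mOsm/kg

28.8 mOsm/kg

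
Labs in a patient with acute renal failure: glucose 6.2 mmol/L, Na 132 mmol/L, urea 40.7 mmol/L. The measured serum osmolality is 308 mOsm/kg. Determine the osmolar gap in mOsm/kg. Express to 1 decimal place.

Calculated osmolality = 2·Na + glucose + urea
= 2·132 + 6.2 + 40.7
= 264 + 6.20 + 40.70
= 310.9 mOsm/kg ≈ 310.9 mOsm/kg
Osmolar gap = measured − calculated = 308 − 310.9 = -2.9 mOsm/kg

-2.9 mOsm/kg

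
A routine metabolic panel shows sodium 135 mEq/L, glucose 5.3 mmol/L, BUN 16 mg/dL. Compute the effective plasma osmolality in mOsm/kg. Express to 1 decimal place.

275.3 mOsm/kg

Effective osmolality excludes urea (freely permeant across cell membranes):
2·Na + glucose
= 2·135 + 5.3
= 270 + 5.3
= 275.3 mOsm/kg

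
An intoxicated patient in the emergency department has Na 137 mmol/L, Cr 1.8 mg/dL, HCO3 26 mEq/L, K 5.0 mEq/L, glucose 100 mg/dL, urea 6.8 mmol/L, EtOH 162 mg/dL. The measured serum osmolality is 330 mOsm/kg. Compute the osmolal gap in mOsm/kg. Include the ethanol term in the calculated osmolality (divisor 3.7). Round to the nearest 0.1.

-0.1 mOsm/kg

Calculated osmolality = 2·Na + glucose/18 + urea + ethanol/3.7
= 2·137 + 100/18 + 6.8 + 162/3.7
= 274 + 5.56 + 6.80 + 43.78
= 330.14 mOsm/kg ≈ 330.1 mOsm/kg
Osmolar gap = measured − calculated = 330 − 330.1 = -0.1 mOsm/kg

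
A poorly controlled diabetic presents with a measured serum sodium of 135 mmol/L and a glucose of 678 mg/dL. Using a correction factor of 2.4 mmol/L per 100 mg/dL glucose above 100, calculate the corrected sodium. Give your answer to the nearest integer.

Corrected Na = measured Na + 2.4 · (glucose − 100)/100
= 135 + 2.4 · (678 − 100)/100
= 135 + 13.9
= 148.9 mmol/L

149 mmol/L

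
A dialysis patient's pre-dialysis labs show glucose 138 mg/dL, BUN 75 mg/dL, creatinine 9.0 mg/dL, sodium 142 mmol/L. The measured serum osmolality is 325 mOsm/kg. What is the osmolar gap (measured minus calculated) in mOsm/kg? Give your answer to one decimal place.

6.5 mOsm/kg

Calculated osmolality = 2·Na + glucose/18 + BUN/2.8
= 2·142 + 138/18 + 75/2.8
= 284 + 7.67 + 26.79
= 318.46 mOsm/kg ≈ 318.5 mOsm/kg
Osmolar gap = measured − calculated = 325 − 318.5 = 6.5 mOsm/kg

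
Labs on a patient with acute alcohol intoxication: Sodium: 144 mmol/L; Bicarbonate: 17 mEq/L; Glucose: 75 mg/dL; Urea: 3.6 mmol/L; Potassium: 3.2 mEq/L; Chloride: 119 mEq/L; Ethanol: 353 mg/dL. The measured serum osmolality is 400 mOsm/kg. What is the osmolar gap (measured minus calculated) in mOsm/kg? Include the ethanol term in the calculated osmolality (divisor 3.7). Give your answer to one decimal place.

Calculated osmolality = 2·Na + glucose/18 + urea + ethanol/3.7
= 2·144 + 75/18 + 3.6 + 353/3.7
= 288 + 4.17 + 3.60 + 95.41
= 391.18 mOsm/kg ≈ 391.2 mOsm/kg
Osmolar gap = measured − calculated = 400 − 391.2 = 8.8 mOsm/kg

8.8 mOsm/kg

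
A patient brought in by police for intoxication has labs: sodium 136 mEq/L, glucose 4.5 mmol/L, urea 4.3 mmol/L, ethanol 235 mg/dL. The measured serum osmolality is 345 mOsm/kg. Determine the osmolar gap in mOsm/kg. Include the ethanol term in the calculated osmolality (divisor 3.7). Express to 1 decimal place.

0.7 mOsm/kg

Calculated osmolality = 2·Na + glucose + urea + ethanol/3.7
= 2·136 + 4.5 + 4.3 + 235/3.7
= 272 + 4.50 + 4.30 + 63.51
= 344.31 mOsm/kg ≈ 344.3 mOsm/kg
Osmolar gap = measured − calculated = 345 − 344.3 = 0.7 mOsm/kg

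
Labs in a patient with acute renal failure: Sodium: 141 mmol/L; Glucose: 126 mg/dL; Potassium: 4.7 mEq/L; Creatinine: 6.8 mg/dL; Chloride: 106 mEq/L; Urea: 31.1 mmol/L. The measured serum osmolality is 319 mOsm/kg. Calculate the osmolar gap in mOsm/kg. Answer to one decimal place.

Calculated osmolality = 2·Na + glucose/18 + urea
= 2·141 + 126/18 + 31.1
= 282 + 7 + 31.10
= 320.1 mOsm/kg ≈ 320.1 mOsm/kg
Osmolar gap = measured − calculated = 319 − 320.1 = -1.1 mOsm/kg

-1.1 mOsm/kg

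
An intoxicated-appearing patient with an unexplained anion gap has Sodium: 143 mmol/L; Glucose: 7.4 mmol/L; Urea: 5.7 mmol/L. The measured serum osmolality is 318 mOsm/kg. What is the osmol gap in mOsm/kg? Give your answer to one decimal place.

18.9 mOsm/kg

Calculated osmolality = 2·Na + glucose + urea
= 2·143 + 7.4 + 5.7
= 286 + 7.40 + 5.70
= 299.1 mOsm/kg ≈ 299.1 mOsm/kg
Osmolar gap = measured − calculated = 318 − 299.1 = 18.9 mOsm/kg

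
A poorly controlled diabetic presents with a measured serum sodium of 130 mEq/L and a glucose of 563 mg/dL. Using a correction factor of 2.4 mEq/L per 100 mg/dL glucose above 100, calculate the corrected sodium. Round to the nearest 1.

Corrected Na = measured Na + 2.4 · (glucose − 100)/100
= 130 + 2.4 · (563 − 100)/100
= 130 + 11.1
= 141.1 mEq/L

141 mEq/L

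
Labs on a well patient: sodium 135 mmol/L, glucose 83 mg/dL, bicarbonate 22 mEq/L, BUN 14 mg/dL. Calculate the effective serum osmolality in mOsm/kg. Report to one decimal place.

274.6 mOsm/kg

Effective osmolality excludes urea (freely permeant across cell membranes):
2·Na + glucose/18
= 2·135 + 83/18
= 270 + 4.61
= 274.61 mOsm/kg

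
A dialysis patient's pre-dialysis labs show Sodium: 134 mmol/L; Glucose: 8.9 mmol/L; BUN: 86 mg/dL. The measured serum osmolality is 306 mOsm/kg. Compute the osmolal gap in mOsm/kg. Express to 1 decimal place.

Calculated osmolality = 2·Na + glucose + BUN/2.8
= 2·134 + 8.9 + 86/2.8
= 268 + 8.90 + 30.71
= 307.61 mOsm/kg ≈ 307.6 mOsm/kg
Osmolar gap = measured − calculated = 306 − 307.6 = -1.6 mOsm/kg

-1.6 mOsm/kg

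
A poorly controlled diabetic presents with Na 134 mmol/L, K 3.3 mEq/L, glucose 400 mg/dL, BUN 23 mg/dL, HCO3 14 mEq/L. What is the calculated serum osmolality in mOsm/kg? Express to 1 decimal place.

Calculated osmolality = 2·Na + glucose/18 + BUN/2.8
= 2·134 + 400/18 + 23/2.8
= 268 + 22.22 + 8.21
= 298.43 mOsm/kg

298.4 mOsm/kg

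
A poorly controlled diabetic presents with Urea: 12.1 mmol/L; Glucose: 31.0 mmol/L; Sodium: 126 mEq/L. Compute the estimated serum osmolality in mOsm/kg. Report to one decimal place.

Calculated osmolality = 2·Na + glucose + urea
= 2·126 + 31 + 12.1
= 252 + 31 + 12.10
= 295.1 mOsm/kg

295.1 mOsm/kg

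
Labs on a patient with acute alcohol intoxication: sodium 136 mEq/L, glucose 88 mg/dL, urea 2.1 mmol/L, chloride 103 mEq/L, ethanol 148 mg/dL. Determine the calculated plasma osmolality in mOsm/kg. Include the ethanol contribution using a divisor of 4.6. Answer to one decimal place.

311.2 mOsm/kg

Calculated osmolality = 2·Na + glucose/18 + urea + ethanol/4.6
= 2·136 + 88/18 + 2.1 + 148/4.6
= 272 + 4.89 + 2.10 + 32.17
= 311.16 mOsm/kg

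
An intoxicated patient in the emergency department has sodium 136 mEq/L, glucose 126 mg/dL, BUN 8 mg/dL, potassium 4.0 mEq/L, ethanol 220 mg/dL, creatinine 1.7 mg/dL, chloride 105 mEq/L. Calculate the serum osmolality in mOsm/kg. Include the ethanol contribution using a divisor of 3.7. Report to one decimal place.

341.3 mOsm/kg

Calculated osmolality = 2·Na + glucose/18 + BUN/2.8 + ethanol/3.7
= 2·136 + 126/18 + 8/2.8 + 220/3.7
= 272 + 7 + 2.86 + 59.46
= 341.32 mOsm/kg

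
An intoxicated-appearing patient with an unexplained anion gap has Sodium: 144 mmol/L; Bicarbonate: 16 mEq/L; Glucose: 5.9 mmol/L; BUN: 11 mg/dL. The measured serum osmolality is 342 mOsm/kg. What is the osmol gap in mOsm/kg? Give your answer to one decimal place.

Calculated osmolality = 2·Na + glucose + BUN/2.8
= 2·144 + 5.9 + 11/2.8
= 288 + 5.90 + 3.93
= 297.83 mOsm/kg ≈ 297.8 mOsm/kg
Osmolar gap = measured − calculated = 342 − 297.8 = 44.2 mOsm/kg

44.2 mOsm/kg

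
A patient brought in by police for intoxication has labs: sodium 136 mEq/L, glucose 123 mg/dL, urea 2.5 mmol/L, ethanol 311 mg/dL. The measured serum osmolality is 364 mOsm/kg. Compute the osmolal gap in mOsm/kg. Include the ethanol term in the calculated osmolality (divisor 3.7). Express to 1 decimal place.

-1.4 mOsm/kg

Calculated osmolality = 2·Na + glucose/18 + urea + ethanol/3.7
= 2·136 + 123/18 + 2.5 + 311/3.7
= 272 + 6.83 + 2.50 + 84.05
= 365.38 mOsm/kg ≈ 365.4 mOsm/kg
Osmolar gap = measured − calculated = 364 − 365.4 = -1.4 mOsm/kg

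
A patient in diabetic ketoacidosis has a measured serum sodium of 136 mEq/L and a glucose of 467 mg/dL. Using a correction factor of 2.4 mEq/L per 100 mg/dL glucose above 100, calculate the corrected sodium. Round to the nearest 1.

Corrected Na = measured Na + 2.4 · (glucose − 100)/100
= 136 + 2.4 · (467 − 100)/100
= 136 + 8.8
= 144.8 mEq/L

145 mEq/L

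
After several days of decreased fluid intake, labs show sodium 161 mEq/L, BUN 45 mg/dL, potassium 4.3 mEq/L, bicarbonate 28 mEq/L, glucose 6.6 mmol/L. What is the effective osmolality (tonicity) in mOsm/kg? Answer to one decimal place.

328.6 mOsm/kg

Effective osmolality excludes urea (freely permeant across cell membranes):
2·Na + glucose
= 2·161 + 6.6
= 322 + 6.6
= 328.6 mOsm/kg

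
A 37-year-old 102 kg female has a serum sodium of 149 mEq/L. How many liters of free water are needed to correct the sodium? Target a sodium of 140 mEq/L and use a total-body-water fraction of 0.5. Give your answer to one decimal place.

3.3 L

TBW = 0.5 · 102 = 51 L
Free water deficit = TBW · (Na/140 − 1)
= 51 · (149/140 − 1)
= 51 · 0.0643
= 3.28 L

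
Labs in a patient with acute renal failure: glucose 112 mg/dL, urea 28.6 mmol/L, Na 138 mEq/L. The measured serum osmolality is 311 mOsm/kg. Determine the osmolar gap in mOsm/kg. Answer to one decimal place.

Calculated osmolality = 2·Na + glucose/18 + urea
= 2·138 + 112/18 + 28.6
= 276 + 6.22 + 28.60
= 310.82 mOsm/kg ≈ 310.8 mOsm/kg
Osmolar gap = measured − calculated = 311 − 310.8 = 0.2 mOsm/kg

0.2 mOsm/kg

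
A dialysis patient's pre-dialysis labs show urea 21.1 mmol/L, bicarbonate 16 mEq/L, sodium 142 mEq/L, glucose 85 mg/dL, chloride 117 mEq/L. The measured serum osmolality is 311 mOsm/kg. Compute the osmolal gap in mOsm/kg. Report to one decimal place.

Calculated osmolality = 2·Na + glucose/18 + urea
= 2·142 + 85/18 + 21.1
= 284 + 4.72 + 21.10
= 309.82 mOsm/kg ≈ 309.8 mOsm/kg
Osmolar gap = measured − calculated = 311 − 309.8 = 1.2 mOsm/kg

1.2 mOsm/kg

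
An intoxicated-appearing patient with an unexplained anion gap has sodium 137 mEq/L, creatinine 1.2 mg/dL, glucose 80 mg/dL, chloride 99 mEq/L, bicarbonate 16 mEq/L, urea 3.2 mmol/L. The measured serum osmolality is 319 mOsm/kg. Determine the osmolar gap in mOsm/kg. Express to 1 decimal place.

37.4 mOsm/kg

Calculated osmolality = 2·Na + glucose/18 + urea
= 2·137 + 80/18 + 3.2
= 274 + 4.44 + 3.20
= 281.64 mOsm/kg ≈ 281.6 mOsm/kg
Osmolar gap = measured − calculated = 319 − 281.6 = 37.4 mOsm/kg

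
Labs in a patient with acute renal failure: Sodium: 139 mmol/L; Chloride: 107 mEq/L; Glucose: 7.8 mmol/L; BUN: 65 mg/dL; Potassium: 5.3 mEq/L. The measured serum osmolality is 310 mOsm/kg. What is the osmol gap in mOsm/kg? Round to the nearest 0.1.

1.0 mOsm/kg

Calculated osmolality = 2·Na + glucose + BUN/2.8
= 2·139 + 7.8 + 65/2.8
= 278 + 7.80 + 23.21
= 309.01 mOsm/kg ≈ 309.0 mOsm/kg
Osmolar gap = measured − calculated = 310 − 309.0 = 1.0 mOsm/kg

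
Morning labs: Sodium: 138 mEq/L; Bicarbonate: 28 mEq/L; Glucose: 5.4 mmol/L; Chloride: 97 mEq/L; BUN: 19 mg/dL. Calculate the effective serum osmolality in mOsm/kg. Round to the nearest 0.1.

281.4 mOsm/kg

Effective osmolality excludes urea (freely permeant across cell membranes):
2·Na + glucose
= 2·138 + 5.4
= 276 + 5.4
= 281.4 mOsm/kg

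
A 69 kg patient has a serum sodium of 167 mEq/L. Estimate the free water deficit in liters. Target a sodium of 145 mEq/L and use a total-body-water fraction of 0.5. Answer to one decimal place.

TBW = 0.5 · 69 = 34.5 L
Free water deficit = TBW · (Na/145 − 1)
= 34.5 · (167/145 − 1)
= 34.5 · 0.1517
= 5.23 L

5.2 L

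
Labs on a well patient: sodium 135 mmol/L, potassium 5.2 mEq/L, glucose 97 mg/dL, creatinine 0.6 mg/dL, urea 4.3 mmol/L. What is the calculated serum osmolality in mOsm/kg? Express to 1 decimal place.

279.7 mOsm/kg

Calculated osmolality = 2·Na + glucose/18 + urea
= 2·135 + 97/18 + 4.3
= 270 + 5.39 + 4.30
= 279.69 mOsm/kg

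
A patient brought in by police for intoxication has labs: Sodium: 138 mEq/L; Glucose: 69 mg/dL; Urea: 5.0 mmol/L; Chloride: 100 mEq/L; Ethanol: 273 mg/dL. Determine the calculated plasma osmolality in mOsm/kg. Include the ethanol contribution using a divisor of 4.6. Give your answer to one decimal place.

344.2 mOsm/kg

Calculated osmolality = 2·Na + glucose/18 + urea + ethanol/4.6
= 2·138 + 69/18 + 5 + 273/4.6
= 276 + 3.83 + 5 + 59.35
= 344.18 mOsm/kg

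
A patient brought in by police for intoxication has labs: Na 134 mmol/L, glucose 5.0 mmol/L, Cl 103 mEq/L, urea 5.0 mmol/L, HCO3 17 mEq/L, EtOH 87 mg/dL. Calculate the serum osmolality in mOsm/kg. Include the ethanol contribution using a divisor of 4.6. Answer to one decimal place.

296.9 mOsm/kg

Calculated osmolality = 2·Na + glucose + urea + ethanol/4.6
= 2·134 + 5 + 5 + 87/4.6
= 268 + 5 + 5 + 18.91
= 296.91 mOsm/kg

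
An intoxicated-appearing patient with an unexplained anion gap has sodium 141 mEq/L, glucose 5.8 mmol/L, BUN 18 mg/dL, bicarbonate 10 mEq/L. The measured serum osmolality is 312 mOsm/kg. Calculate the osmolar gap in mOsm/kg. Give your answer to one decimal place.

Calculated osmolality = 2·Na + glucose + BUN/2.8
= 2·141 + 5.8 + 18/2.8
= 282 + 5.80 + 6.43
= 294.23 mOsm/kg ≈ 294.2 mOsm/kg
Osmolar gap = measured − calculated = 312 − 294.2 = 17.8 mOsm/kg

17.8 mOsm/kg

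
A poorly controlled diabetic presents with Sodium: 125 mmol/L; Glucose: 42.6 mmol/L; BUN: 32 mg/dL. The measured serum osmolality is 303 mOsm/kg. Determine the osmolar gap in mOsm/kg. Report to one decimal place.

-1.0 mOsm/kg

Calculated osmolality = 2·Na + glucose + BUN/2.8
= 2·125 + 42.6 + 32/2.8
= 250 + 42.60 + 11.43
= 304.03 mOsm/kg ≈ 304.0 mOsm/kg
Osmolar gap = measured − calculated = 303 − 304.0 = -1.0 mOsm/kg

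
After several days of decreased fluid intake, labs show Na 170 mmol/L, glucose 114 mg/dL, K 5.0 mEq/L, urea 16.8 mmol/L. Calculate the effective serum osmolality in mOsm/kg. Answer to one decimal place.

Effective osmolality excludes urea (freely permeant across cell membranes):
2·Na + glucose/18
= 2·170 + 114/18
= 340 + 6.33
= 346.33 mOsm/kg

346.3 mOsm/kg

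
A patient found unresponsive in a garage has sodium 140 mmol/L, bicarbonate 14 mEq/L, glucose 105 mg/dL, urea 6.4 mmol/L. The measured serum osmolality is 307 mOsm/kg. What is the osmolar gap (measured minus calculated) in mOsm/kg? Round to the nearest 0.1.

14.8 mOsm/kg

Calculated osmolality = 2·Na + glucose/18 + urea
= 2·140 + 105/18 + 6.4
= 280 + 5.83 + 6.40
= 292.23 mOsm/kg ≈ 292.2 mOsm/kg
Osmolar gap = measured − calculated = 307 − 292.2 = 14.8 mOsm/kg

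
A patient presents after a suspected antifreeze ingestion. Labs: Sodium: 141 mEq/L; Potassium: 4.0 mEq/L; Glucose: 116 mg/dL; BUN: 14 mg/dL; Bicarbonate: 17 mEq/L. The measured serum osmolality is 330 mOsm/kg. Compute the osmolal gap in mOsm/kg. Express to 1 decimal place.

36.6 mOsm/kg

Calculated osmolality = 2·Na + glucose/18 + BUN/2.8
= 2·141 + 116/18 + 14/2.8
= 282 + 6.44 + 5
= 293.44 mOsm/kg ≈ 293.4 mOsm/kg
Osmolar gap = measured − calculated = 330 − 293.4 = 36.6 mOsm/kg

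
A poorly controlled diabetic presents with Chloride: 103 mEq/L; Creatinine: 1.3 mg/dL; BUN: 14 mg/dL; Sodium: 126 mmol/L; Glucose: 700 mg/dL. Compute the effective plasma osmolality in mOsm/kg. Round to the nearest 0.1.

290.9 mOsm/kg

Effective osmolality excludes urea (freely permeant across cell membranes):
2·Na + glucose/18
= 2·126 + 700/18
= 252 + 38.89
= 290.89 mOsm/kg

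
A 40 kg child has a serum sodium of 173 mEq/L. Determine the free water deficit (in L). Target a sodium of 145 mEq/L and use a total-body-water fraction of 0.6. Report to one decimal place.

TBW = 0.6 · 40 = 24 L
Free water deficit = TBW · (Na/145 − 1)
= 24 · (173/145 − 1)
= 24 · 0.1931
= 4.63 L

4.6 L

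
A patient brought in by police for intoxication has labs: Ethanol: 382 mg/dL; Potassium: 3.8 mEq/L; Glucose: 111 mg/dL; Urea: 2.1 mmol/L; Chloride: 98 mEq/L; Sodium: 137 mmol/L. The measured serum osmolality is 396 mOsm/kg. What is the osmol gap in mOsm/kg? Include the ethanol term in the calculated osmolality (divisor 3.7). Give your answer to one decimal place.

10.5 mOsm/kg

Calculated osmolality = 2·Na + glucose/18 + urea + ethanol/3.7
= 2·137 + 111/18 + 2.1 + 382/3.7
= 274 + 6.17 + 2.10 + 103.24
= 385.51 mOsm/kg ≈ 385.5 mOsm/kg
Osmolar gap = measured − calculated = 396 − 385.5 = 10.5 mOsm/kg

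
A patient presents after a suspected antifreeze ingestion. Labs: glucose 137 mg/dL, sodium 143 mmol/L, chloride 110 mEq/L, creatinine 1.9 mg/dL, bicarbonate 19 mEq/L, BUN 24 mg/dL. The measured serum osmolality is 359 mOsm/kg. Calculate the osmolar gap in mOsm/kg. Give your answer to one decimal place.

56.8 mOsm/kg

Calculated osmolality = 2·Na + glucose/18 + BUN/2.8
= 2·143 + 137/18 + 24/2.8
= 286 + 7.61 + 8.57
= 302.18 mOsm/kg ≈ 302.2 mOsm/kg
Osmolar gap = measured − calculated = 359 − 302.2 = 56.8 mOsm/kg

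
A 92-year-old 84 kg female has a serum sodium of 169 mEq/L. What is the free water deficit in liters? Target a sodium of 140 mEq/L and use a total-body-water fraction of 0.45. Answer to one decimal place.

TBW = 0.45 · 84 = 37.8 L
Free water deficit = TBW · (Na/140 − 1)
= 37.8 · (169/140 − 1)
= 37.8 · 0.2071
= 7.83 L

7.8 L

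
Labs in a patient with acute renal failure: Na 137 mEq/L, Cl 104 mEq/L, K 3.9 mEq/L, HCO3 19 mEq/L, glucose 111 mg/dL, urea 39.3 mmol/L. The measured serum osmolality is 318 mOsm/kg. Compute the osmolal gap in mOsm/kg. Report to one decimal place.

-1.5 mOsm/kg

Calculated osmolality = 2·Na + glucose/18 + urea
= 2·137 + 111/18 + 39.3
= 274 + 6.17 + 39.30
= 319.47 mOsm/kg ≈ 319.5 mOsm/kg
Osmolar gap = measured − calculated = 318 − 319.5 = -1.5 mOsm/kg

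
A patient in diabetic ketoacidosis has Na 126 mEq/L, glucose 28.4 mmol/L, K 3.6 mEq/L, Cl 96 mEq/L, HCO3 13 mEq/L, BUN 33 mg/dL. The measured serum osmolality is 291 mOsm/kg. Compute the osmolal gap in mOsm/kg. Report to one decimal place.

Calculated osmolality = 2·Na + glucose + BUN/2.8
= 2·126 + 28.4 + 33/2.8
= 252 + 28.40 + 11.79
= 292.19 mOsm/kg ≈ 292.2 mOsm/kg
Osmolar gap = measured − calculated = 291 − 292.2 = -1.2 mOsm/kg

-1.2 mOsm/kg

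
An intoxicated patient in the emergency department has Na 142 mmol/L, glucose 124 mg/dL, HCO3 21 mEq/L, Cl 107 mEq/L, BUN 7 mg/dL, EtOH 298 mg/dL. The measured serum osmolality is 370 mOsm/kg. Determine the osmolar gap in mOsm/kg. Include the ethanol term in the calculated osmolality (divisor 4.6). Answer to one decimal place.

Calculated osmolality = 2·Na + glucose/18 + BUN/2.8 + ethanol/4.6
= 2·142 + 124/18 + 7/2.8 + 298/4.6
= 284 + 6.89 + 2.50 + 64.78
= 358.17 mOsm/kg ≈ 358.2 mOsm/kg
Osmolar gap = measured − calculated = 370 − 358.2 = 11.8 mOsm/kg

11.8 mOsm/kg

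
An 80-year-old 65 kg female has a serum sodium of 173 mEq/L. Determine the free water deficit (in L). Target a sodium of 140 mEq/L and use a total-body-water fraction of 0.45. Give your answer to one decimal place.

TBW = 0.45 · 65 = 29.25 L
Free water deficit = TBW · (Na/140 − 1)
= 29.25 · (173/140 − 1)
= 29.25 · 0.2357
= 6.89 L

6.9 L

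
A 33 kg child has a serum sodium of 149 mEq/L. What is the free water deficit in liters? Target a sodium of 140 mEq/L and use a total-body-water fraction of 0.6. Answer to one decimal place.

TBW = 0.6 · 33 = 19.8 L
Free water deficit = TBW · (Na/140 − 1)
= 19.8 · (149/140 − 1)
= 19.8 · 0.0643
= 1.27 L

1.3 L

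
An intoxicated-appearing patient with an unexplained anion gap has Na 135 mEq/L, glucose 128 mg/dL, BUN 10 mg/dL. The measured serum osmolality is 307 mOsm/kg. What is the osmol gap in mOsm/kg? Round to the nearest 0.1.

26.3 mOsm/kg

Calculated osmolality = 2·Na + glucose/18 + BUN/2.8
= 2·135 + 128/18 + 10/2.8
= 270 + 7.11 + 3.57
= 280.68 mOsm/kg ≈ 280.7 mOsm/kg
Osmolar gap = measured − calculated = 307 − 280.7 = 26.3 mOsm/kg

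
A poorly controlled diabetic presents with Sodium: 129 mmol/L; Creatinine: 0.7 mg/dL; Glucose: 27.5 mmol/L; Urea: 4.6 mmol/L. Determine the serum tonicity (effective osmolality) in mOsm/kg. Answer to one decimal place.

285.5 mOsm/kg

Effective osmolality excludes urea (freely permeant across cell membranes):
2·Na + glucose
= 2·129 + 27.5
= 258 + 27.5
= 285.5 mOsm/kg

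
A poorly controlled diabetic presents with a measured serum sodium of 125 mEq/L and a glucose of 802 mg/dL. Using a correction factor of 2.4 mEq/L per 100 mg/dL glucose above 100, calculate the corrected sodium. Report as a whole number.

142 mEq/L

Corrected Na = measured Na + 2.4 · (glucose − 100)/100
= 125 + 2.4 · (802 − 100)/100
= 125 + 16.8
= 141.8 mEq/L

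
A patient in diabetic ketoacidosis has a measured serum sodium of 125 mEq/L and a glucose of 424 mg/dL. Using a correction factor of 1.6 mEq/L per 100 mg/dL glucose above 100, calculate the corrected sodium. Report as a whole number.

Corrected Na = measured Na + 1.6 · (glucose − 100)/100
= 125 + 1.6 · (424 − 100)/100
= 125 + 5.2
= 130.2 mEq/L

130 mEq/L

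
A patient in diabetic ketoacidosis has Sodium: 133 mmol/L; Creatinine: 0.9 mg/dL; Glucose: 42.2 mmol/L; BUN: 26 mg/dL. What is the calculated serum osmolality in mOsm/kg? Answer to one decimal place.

317.5 mOsm/kg

Calculated osmolality = 2·Na + glucose + BUN/2.8
= 2·133 + 42.2 + 26/2.8
= 266 + 42.20 + 9.29
= 317.49 mOsm/kg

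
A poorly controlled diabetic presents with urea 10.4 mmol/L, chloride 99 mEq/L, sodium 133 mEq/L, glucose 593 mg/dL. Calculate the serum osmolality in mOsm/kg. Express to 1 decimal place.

Calculated osmolality = 2·Na + glucose/18 + urea
= 2·133 + 593/18 + 10.4
= 266 + 32.94 + 10.40
= 309.34 mOsm/kg

309.3 mOsm/kg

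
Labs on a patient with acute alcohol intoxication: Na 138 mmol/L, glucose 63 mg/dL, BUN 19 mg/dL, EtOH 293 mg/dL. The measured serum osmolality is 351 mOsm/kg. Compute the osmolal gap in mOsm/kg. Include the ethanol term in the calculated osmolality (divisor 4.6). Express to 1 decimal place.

1.0 mOsm/kg

Calculated osmolality = 2·Na + glucose/18 + BUN/2.8 + ethanol/4.6
= 2·138 + 63/18 + 19/2.8 + 293/4.6
= 276 + 3.50 + 6.79 + 63.70
= 349.99 mOsm/kg ≈ 350.0 mOsm/kg
Osmolar gap = measured − calculated = 351 − 350.0 = 1.0 mOsm/kg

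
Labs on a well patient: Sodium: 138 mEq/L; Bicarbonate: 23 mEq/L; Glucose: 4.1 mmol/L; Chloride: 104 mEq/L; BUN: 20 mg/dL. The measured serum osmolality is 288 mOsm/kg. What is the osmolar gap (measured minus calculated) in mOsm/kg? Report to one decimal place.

Calculated osmolality = 2·Na + glucose + BUN/2.8
= 2·138 + 4.1 + 20/2.8
= 276 + 4.10 + 7.14
= 287.24 mOsm/kg ≈ 287.2 mOsm/kg
Osmolar gap = measured − calculated = 288 − 287.2 = 0.8 mOsm/kg

0.8 mOsm/kg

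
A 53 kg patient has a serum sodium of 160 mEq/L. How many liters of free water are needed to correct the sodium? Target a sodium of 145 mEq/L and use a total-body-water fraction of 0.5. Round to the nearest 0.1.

2.7 L

TBW = 0.5 · 53 = 26.5 L
Free water deficit = TBW · (Na/145 − 1)
= 26.5 · (160/145 − 1)
= 26.5 · 0.1034
= 2.74 L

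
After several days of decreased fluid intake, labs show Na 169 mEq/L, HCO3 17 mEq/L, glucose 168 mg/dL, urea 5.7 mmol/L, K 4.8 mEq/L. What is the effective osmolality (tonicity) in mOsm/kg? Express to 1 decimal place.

347.3 mOsm/kg

Effective osmolality excludes urea (freely permeant across cell membranes):
2·Na + glucose/18
= 2·169 + 168/18
= 338 + 9.33
= 347.33 mOsm/kg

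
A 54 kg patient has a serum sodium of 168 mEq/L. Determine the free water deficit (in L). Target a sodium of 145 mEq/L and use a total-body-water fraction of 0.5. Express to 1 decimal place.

4.3 L

TBW = 0.5 · 54 = 27 L
Free water deficit = TBW · (Na/145 − 1)
= 27 · (168/145 − 1)
= 27 · 0.1586
= 4.28 L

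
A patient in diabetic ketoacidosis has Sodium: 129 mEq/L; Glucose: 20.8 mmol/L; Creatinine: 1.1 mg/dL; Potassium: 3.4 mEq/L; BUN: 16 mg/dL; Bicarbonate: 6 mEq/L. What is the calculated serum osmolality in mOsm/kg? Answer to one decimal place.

284.5 mOsm/kg

Calculated osmolality = 2·Na + glucose + BUN/2.8
= 2·129 + 20.8 + 16/2.8
= 258 + 20.80 + 5.71
= 284.51 mOsm/kg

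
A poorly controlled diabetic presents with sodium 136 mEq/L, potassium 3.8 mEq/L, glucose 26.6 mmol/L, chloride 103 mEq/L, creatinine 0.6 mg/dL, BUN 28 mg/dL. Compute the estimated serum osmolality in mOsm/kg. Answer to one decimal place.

Calculated osmolality = 2·Na + glucose + BUN/2.8
= 2·136 + 26.6 + 28/2.8
= 272 + 26.60 + 10
= 308.6 mOsm/kg

308.6 mOsm/kg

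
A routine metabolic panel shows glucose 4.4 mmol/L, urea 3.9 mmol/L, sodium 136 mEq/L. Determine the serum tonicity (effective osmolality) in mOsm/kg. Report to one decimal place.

Effective osmolality excludes urea (freely permeant across cell membranes):
2·Na + glucose
= 2·136 + 4.4
= 272 + 4.4
= 276.4 mOsm/kg

276.4 mOsm/kg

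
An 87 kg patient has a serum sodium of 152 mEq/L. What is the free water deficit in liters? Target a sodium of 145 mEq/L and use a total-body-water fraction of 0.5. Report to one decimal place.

TBW = 0.5 · 87 = 43.5 L
Free water deficit = TBW · (Na/145 − 1)
= 43.5 · (152/145 − 1)
= 43.5 · 0.0483
= 2.1 L

2.1 L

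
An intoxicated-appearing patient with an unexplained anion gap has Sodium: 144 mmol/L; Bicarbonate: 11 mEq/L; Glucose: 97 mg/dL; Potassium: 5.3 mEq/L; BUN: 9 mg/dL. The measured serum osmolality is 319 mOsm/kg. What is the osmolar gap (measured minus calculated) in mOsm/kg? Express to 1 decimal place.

Calculated osmolality = 2·Na + glucose/18 + BUN/2.8
= 2·144 + 97/18 + 9/2.8
= 288 + 5.39 + 3.21
= 296.6 mOsm/kg ≈ 296.6 mOsm/kg
Osmolar gap = measured − calculated = 319 − 296.6 = 22.4 mOsm/kg

22.4 mOsm/kg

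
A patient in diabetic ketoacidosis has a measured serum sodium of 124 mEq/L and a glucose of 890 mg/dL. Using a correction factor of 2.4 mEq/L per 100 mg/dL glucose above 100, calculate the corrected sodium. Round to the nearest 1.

143 mEq/L

Corrected Na = measured Na + 2.4 · (glucose − 100)/100
= 124 + 2.4 · (890 − 100)/100
= 124 + 19
= 143 mEq/L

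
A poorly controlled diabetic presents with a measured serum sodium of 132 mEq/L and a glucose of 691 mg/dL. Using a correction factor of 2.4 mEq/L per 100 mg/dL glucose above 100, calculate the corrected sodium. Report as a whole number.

146 mEq/L

Corrected Na = measured Na + 2.4 · (glucose − 100)/100
= 132 + 2.4 · (691 − 100)/100
= 132 + 14.2
= 146.2 mEq/L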